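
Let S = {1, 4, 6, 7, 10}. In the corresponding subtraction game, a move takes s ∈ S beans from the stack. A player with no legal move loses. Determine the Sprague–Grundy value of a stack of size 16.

0

G(0) = 0
G(1) = mex{0} = 1
G(2) = mex{1} = 0
G(3) = mex{0} = 1
G(4) = mex{1,0} = 2
G(5) = mex{2,1} = 0
G(6) = mex{0,0,0} = 1
G(7) = mex{1,1,1,0} = 2
G(8) = mex{2,2,0,1} = 3
G(9) = mex{3,0,1,0} = 2
G(10) = mex{2,1,2,1,0} = 3
G(11) = mex{3,2,0,2,1} = 4
G(12) = mex{4,3,1,0,0} = 2
G(13) = mex{2,2,2,1,1} = 0
G(14) = mex{0,3,3,2,2} = 1
G(15) = mex{1,4,2,3,0} = 5
G(16) = mex{5,2,3,2,1} = 0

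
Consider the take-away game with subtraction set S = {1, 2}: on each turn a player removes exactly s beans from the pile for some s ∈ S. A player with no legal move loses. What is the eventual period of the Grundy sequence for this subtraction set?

n :  0  1  2  3  4  5  6  7  8  9 10 11 12 13 14
G :  0  1  2  0  1  2  0  1  2  0  1  2  0  1  2
G(n+3) = G(n) holds for n = 0,…,1 (a full window of length max(S) = 2), so the sequence is purely periodic with period 3.

3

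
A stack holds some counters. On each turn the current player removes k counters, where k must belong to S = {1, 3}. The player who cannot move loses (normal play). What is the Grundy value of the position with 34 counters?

0

G(0) = 0
G(1) = mex{0} = 1
G(2) = mex{1} = 0
G(3) = mex{0,0} = 1
G(4) = mex{1,1} = 0
G(5) = mex{0,0} = 1
G(6) = mex{1,1} = 0
G(7) = mex{0,0} = 1
G(8) = mex{1,1} = 0
G(9) = mex{0,0} = 1
G(10) = mex{1,1} = 0
G(11) = mex{0,0} = 1
G(12) = mex{1,1} = 0
G(13) = mex{0,0} = 1
G(14) = mex{1,1} = 0
G(15) = mex{0,0} = 1
G(16) = mex{1,1} = 0
G(17) = mex{0,0} = 1
G(18) = mex{1,1} = 0
G(19) = mex{0,0} = 1
G(20) = mex{1,1} = 0
G(21) = mex{0,0} = 1
G(22) = mex{1,1} = 0
G(23) = mex{0,0} = 1
G(24) = mex{1,1} = 0
G(25) = mex{0,0} = 1
G(26) = mex{1,1} = 0
G(27) = mex{0,0} = 1
G(28) = mex{1,1} = 0
G(29) = mex{0,0} = 1
G(30) = mex{1,1} = 0
G(31) = mex{0,0} = 1
G(32) = mex{1,1} = 0
G(33) = mex{0,0} = 1
G(34) = mex{1,1} = 0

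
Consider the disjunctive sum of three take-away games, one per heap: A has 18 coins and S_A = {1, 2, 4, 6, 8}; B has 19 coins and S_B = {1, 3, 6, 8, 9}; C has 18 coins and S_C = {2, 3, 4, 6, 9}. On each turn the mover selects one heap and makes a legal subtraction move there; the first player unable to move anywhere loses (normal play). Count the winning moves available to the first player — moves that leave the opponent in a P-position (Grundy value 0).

Heap A, S = {1, 2, 4, 6, 8}:
n :  0  1  2  3  4  5  6  7  8  9 10 11 12 13 14 15 16 17 18
G :  0  1  2  0  1  2  3  4  5  3  0  1  2  0  1  2  3  4  5
G_A(18) = 5.
Heap B, S = {1, 3, 6, 8, 9}:
n :  0  1  2  3  4  5  6  7  8  9 10 11 12 13 14 15 16 17 18 19
G :  0  1  0  1  0  1  2  3  2  3  2  3  4  5  0  1  0  1  0  1
G_B(19) = 1.
Heap C, S = {2, 3, 4, 6, 9}:
G(0) = 0
G(1) = mex{} = 0
G(2) = mex{0} = 1
G(3) = mex{0,0} = 1
G(4) = mex{1,0,0} = 2
G(5) = mex{1,1,0} = 2
G(6) = mex{2,1,1,0} = 3
G(7) = mex{2,2,1,0} = 3
G(8) = mex{3,2,2,1} = 0
G(9) = mex{3,3,2,1,0} = 4
G(10) = mex{0,3,3,2,0} = 1
G(11) = mex{4,0,3,2,1} = 5
G(12) = mex{1,4,0,3,1} = 2
G(13) = mex{5,1,4,3,2} = 0
G(14) = mex{2,5,1,0,2} = 3
G(15) = mex{0,2,5,4,3} = 1
G(16) = mex{3,0,2,1,3} = 4
G(17) = mex{1,3,0,5,0} = 2
G(18) = mex{4,1,3,2,4} = 0
G_C(18) = 0.
Combined Grundy value = 5 ⊕ 1 ⊕ 0 = 4.
A winning move leaves total XOR = 0, i.e. changes one component's Grundy value g to g ⊕ X where X is the current total.
Heap A: need g' = 5⊕4 = 1. Options: 18−1→G=4, 18−2→G=3, 18−4→G=1, 18−6→G=2, 18−8→G=0. Hits: 1.
Heap B: need g' = 1⊕4 = 5. Options: 19−1→G=0, 19−3→G=0, 19−6→G=5, 19−8→G=3, 19−9→G=2. Hits: 1.
Heap C: need g' = 0⊕4 = 4. Options: 18−2→G=4, 18−3→G=1, 18−4→G=3, 18−6→G=2, 18−9→G=4. Hits: 2.

4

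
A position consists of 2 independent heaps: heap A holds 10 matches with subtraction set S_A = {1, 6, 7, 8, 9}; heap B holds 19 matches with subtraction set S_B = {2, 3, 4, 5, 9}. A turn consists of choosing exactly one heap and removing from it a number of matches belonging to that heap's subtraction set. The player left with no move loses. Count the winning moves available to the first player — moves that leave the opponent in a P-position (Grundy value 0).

0

Heap A, S = {1, 6, 7, 8, 9}:
G(0) = 0
G(1) = mex{0} = 1
G(2) = mex{1} = 0
G(3) = mex{0} = 1
G(4) = mex{1} = 0
G(5) = mex{0} = 1
G(6) = mex{1,0} = 2
G(7) = mex{2,1,0} = 3
G(8) = mex{3,0,1,0} = 2
G(9) = mex{2,1,0,1,0} = 3
G(10) = mex{3,0,1,0,1} = 2
G_A(10) = 2.
Heap B, S = {2, 3, 4, 5, 9}:
G(0) = 0
G(1) = mex{} = 0
G(2) = mex{0} = 1
G(3) = mex{0,0} = 1
G(4) = mex{1,0,0} = 2
G(5) = mex{1,1,0,0} = 2
G(6) = mex{2,1,1,0} = 3
G(7) = mex{2,2,1,1} = 0
G(8) = mex{3,2,2,1} = 0
G(9) = mex{0,3,2,2,0} = 1
G(10) = mex{0,0,3,2,0} = 1
G(11) = mex{1,0,0,3,1} = 2
G(12) = mex{1,1,0,0,1} = 2
G(13) = mex{2,1,1,0,2} = 3
G(14) = mex{2,2,1,1,2} = 0
G(15) = mex{3,2,2,1,3} = 0
G(16) = mex{0,3,2,2,0} = 1
G(17) = mex{0,0,3,2,0} = 1
G(18) = mex{1,0,0,3,1} = 2
G(19) = mex{1,1,0,0,1} = 2
G_B(19) = 2.
Combined Grundy value = 2 ⊕ 2 = 0.
A winning move leaves total XOR = 0, i.e. changes one component's Grundy value g to g ⊕ X where X is the current total.
Heap A: target g' = 2⊕0 = 2, but every legal move changes the Grundy value (mex property), so 0 moves.
Heap B: target g' = 2⊕0 = 2, but every legal move changes the Grundy value (mex property), so 0 moves.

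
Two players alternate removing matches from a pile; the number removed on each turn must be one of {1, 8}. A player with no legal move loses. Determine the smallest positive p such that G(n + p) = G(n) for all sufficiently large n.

9

G(0) = 0
G(1) = mex{0} = 1
G(2) = mex{1} = 0
G(3) = mex{0} = 1
G(4) = mex{1} = 0
G(5) = mex{0} = 1
G(6) = mex{1} = 0
G(7) = mex{0} = 1
G(8) = mex{1,0} = 2
G(9) = mex{2,1} = 0
G(10) = mex{0,0} = 1
G(11) = mex{1,1} = 0
G(12) = mex{0,0} = 1
G(13) = mex{1,1} = 0
G(14) = mex{0,0} = 1
G(15) = mex{1,1} = 0
G(16) = mex{0,2} = 1
G(17) = mex{1,0} = 2
G(18) = mex{2,1} = 0
G(19) = mex{0,0} = 1
G(n+9) = G(n) holds for n = 0,…,7 (a full window of length max(S) = 8), so the sequence is purely periodic with period 9.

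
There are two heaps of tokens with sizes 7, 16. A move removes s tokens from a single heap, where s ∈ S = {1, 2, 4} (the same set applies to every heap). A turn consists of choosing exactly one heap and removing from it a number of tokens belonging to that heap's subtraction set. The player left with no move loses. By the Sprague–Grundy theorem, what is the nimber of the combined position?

0

All heaps use S = {1, 2, 4}:
G(0) = 0
G(1) = mex{0} = 1
G(2) = mex{1,0} = 2
G(3) = mex{2,1} = 0
G(4) = mex{0,2,0} = 1
G(5) = mex{1,0,1} = 2
G(6) = mex{2,1,2} = 0
G(7) = mex{0,2,0} = 1
G(8) = mex{1,0,1} = 2
G(9) = mex{2,1,2} = 0
G(10) = mex{0,2,0} = 1
G(11) = mex{1,0,1} = 2
G(12) = mex{2,1,2} = 0
G(13) = mex{0,2,0} = 1
G(14) = mex{1,0,1} = 2
G(15) = mex{2,1,2} = 0
G(16) = mex{0,2,0} = 1
Heap A: G(7) = 1.
Heap B: G(16) = 1.
Combined Grundy value = 1 ⊕ 1 = 0.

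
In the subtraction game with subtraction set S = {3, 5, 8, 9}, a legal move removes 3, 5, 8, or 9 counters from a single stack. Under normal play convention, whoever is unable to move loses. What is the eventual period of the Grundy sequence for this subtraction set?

12

n :  0  1  2  3  4  5  6  7  8  9 10 11 12 13 14 15 16 17 18 19 20 21 22 23 24 25
G :  0  0  0  1  1  1  2  2  2  3  3  3  0  0  0  1  1  1  2  2  2  3  3  3  0  0
G(n+12) = G(n) holds for n = 0,…,8 (a full window of length max(S) = 9), so the sequence is purely periodic with period 12.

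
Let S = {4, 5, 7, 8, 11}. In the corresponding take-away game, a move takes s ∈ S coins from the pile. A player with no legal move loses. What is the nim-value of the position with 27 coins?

3

n :  0  1  2  3  4  5  6  7  8  9 10 11 12 13 14 15 16 17 18 19 20 21 22 23 24 25 26 27
G :  0  0  0  0  1  1  1  1  2  2  2  2  3  3  3  0  0  0  0  1  1  1  1  2  2  2  2  3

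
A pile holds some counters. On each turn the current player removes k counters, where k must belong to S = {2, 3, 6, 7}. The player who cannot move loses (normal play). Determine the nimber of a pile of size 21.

G(0) = 0
G(1) = mex{} = 0
G(2) = mex{0} = 1
G(3) = mex{0,0} = 1
G(4) = mex{1,0} = 2
G(5) = mex{1,1} = 0
G(6) = mex{2,1,0} = 3
G(7) = mex{0,2,0,0} = 1
G(8) = mex{3,0,1,0} = 2
G(9) = mex{1,3,1,1} = 0
G(10) = mex{2,1,2,1} = 0
G(11) = mex{0,2,0,2} = 1
G(12) = mex{0,0,3,0} = 1
G(13) = mex{1,0,1,3} = 2
G(14) = mex{1,1,2,1} = 0
G(15) = mex{2,1,0,2} = 3
G(16) = mex{0,2,0,0} = 1
G(17) = mex{3,0,1,0} = 2
G(18) = mex{1,3,1,1} = 0
G(19) = mex{2,1,2,1} = 0
G(20) = mex{0,2,0,2} = 1
G(21) = mex{0,0,3,0} = 1

1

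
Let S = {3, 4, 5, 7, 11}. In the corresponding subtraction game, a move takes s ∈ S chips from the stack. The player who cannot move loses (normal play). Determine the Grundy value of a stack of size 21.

n :  0  1  2  3  4  5  6  7  8  9 10 11 12 13 14 15 16 17 18 19 20 21
G :  0  0  0  1  1  1  2  2  2  3  0  3  4  1  4  5  0  3  0  1  2  1

1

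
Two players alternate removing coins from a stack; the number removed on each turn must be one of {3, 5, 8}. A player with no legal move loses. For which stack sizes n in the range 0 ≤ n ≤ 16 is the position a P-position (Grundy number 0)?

0, 1, 2, 11, 12, 13

n :  0  1  2  3  4  5  6  7  8  9 10 11 12 13 14 15 16
G :  0  0  0  1  1  1  2  2  2  3  3  0  0  0  1  1  1
P-positions are exactly the n with G(n) = 0.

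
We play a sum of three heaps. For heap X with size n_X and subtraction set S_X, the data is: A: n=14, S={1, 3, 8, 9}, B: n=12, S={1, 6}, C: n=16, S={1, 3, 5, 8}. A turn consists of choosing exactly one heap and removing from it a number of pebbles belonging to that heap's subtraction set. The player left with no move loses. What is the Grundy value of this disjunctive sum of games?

2

Heap A, S = {1, 3, 8, 9}:
n :  0  1  2  3  4  5  6  7  8  9 10 11 12 13 14
G :  0  1  0  1  0  1  0  1  2  3  2  3  2  3  2
G_A(14) = 2.
Heap B, S = {1, 6}:
n :  0  1  2  3  4  5  6  7  8  9 10 11 12
G :  0  1  0  1  0  1  2  0  1  0  1  0  1
G_B(12) = 1.
Heap C, S = {1, 3, 5, 8}:
n :  0  1  2  3  4  5  6  7  8  9 10 11 12 13 14 15 16
G :  0  1  0  1  0  1  0  1  2  3  2  3  2  0  1  0  1
G_C(16) = 1.
Combined Grundy value = 2 ⊕ 1 ⊕ 1 = 2.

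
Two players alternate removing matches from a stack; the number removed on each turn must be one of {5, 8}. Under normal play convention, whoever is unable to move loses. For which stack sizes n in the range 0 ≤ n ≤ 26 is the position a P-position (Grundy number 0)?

0, 1, 2, 3, 4, 13, 14, 15, 16, 17, 26

n :  0  1  2  3  4  5  6  7  8  9 10 11 12 13 14 15 16 17 18 19 20 21 22 23 24 25 26
G :  0  0  0  0  0  1  1  1  1  1  2  2  2  0  0  0  0  0  1  1  1  1  1  2  2  2  0
P-positions are exactly the n with G(n) = 0.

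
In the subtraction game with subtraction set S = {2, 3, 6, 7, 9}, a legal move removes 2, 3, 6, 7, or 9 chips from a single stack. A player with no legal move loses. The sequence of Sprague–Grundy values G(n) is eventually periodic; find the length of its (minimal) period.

28

G(0) = 0
G(1) = mex{} = 0
G(2) = mex{0} = 1
G(3) = mex{0,0} = 1
G(4) = mex{1,0} = 2
G(5) = mex{1,1} = 0
G(6) = mex{2,1,0} = 3
G(7) = mex{0,2,0,0} = 1
G(8) = mex{3,0,1,0} = 2
G(9) = mex{1,3,1,1,0} = 2
G(10) = mex{2,1,2,1,0} = 3
G(11) = mex{2,2,0,2,1} = 3
G(12) = mex{3,2,3,0,1} = 4
G(13) = mex{3,3,1,3,2} = 0
G(14) = mex{4,3,2,1,0} = 5
G(15) = mex{0,4,2,2,3} = 1
G(16) = mex{5,0,3,2,1} = 4
G(17) = mex{1,5,3,3,2} = 0
G(18) = mex{4,1,4,3,2} = 0
G(19) = mex{0,4,0,4,3} = 1
G(20) = mex{0,0,5,0,3} = 1
G(21) = mex{1,0,1,5,4} = 2
G(22) = mex{1,1,4,1,0} = 2
G(23) = mex{2,1,0,4,5} = 3
G(24) = mex{2,2,0,0,1} = 3
G(25) = mex{3,2,1,0,4} = 5
G(26) = mex{3,3,1,1,0} = 2
G(27) = mex{5,3,2,1,0} = 4
G(28) = mex{2,5,2,2,1} = 0
G(29) = mex{4,2,3,2,1} = 0
G(30) = mex{0,4,3,3,2} = 1
G(31) = mex{0,0,5,3,2} = 1
G(32) = mex{1,0,2,5,3} = 4
G(33) = mex{1,1,4,2,3} = 0
G(34) = mex{4,1,0,4,5} = 2
G(35) = mex{0,4,0,0,2} = 1
G(36) = mex{2,0,1,0,4} = 3
G(37) = mex{1,2,1,1,0} = 3
G(38) = mex{3,1,4,1,0} = 2
G(39) = mex{3,3,0,4,1} = 2
G(40) = mex{2,3,2,0,1} = 4
G(41) = mex{2,2,1,2,4} = 0
G(42) = mex{4,2,3,1,0} = 5
G(43) = mex{0,4,3,3,2} = 1
G(44) = mex{5,0,2,3,1} = 4
G(45) = mex{1,5,2,2,3} = 0
G(46) = mex{4,1,4,2,3} = 0
G(47) = mex{0,4,0,4,2} = 1
G(48) = mex{0,0,5,0,2} = 1
G(49) = mex{1,0,1,5,4} = 2
G(50) = mex{1,1,4,1,0} = 2
G(51) = mex{2,1,0,4,5} = 3
G(52) = mex{2,2,0,0,1} = 3
G(53) = mex{3,2,1,0,4} = 5
G(54) = mex{3,3,1,1,0} = 2
G(55) = mex{5,3,2,1,0} = 4
G(56) = mex{2,5,2,2,1} = 0
G(57) = mex{4,2,3,2,1} = 0
G(58) = mex{0,4,3,3,2} = 1
G(59) = mex{0,0,5,3,2} = 1
G(60) = mex{1,0,2,5,3} = 4
From n = 12 onward G(n+28) = G(n); since this holds over max(S) = 9 consecutive positions the period is 28 (pre-period 12).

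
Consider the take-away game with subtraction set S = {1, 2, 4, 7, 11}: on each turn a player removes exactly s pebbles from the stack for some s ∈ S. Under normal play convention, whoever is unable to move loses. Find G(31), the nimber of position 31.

n :  0  1  2  3  4  5  6  7  8  9 10 11 12 13 14 15 16 17 18 19 20 21 22 23 24 25 26 27 28 29 30 31
G :  0  1  2  0  1  2  0  1  2  0  1  2  0  1  2  0  1  2  0  1  2  0  1  2  0  1  2  0  1  2  0  1

1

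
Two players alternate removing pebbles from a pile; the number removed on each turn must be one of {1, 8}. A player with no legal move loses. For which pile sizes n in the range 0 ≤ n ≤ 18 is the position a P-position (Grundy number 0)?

0, 2, 4, 6, 9, 11, 13, 15, 18

n :  0  1  2  3  4  5  6  7  8  9 10 11 12 13 14 15 16 17 18
G :  0  1  0  1  0  1  0  1  2  0  1  0  1  0  1  0  1  2  0
P-positions are exactly the n with G(n) = 0.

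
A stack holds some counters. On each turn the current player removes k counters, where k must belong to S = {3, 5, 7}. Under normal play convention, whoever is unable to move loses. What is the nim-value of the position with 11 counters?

0

n :  0  1  2  3  4  5  6  7  8  9 10 11
G :  0  0  0  1  1  1  2  2  2  3  0  0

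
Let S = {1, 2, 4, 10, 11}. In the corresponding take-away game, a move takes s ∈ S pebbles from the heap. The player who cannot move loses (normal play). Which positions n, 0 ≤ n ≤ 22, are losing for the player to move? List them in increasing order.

0, 3, 6, 9, 12, 15, 18, 21

n :  0  1  2  3  4  5  6  7  8  9 10 11 12 13 14 15 16 17 18 19 20 21 22
G :  0  1  2  0  1  2  0  1  2  0  1  2  0  1  2  0  1  2  0  1  2  0  1
P-positions are exactly the n with G(n) = 0.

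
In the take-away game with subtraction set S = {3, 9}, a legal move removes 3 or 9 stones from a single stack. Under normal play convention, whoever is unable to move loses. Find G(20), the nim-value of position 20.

n :  0  1  2  3  4  5  6  7  8  9 10 11 12 13 14 15 16 17 18 19 20
G :  0  0  0  1  1  1  0  0  0  1  1  1  0  0  0  1  1  1  0  0  0

0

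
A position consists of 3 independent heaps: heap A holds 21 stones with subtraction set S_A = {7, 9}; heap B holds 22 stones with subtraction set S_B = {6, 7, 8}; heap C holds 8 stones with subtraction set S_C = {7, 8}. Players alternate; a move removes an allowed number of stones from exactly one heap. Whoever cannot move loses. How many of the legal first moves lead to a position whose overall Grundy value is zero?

Heap A, S = {7, 9}:
G(0) = 0
G(1) = mex{} = 0
G(2) = mex{} = 0
G(3) = mex{} = 0
G(4) = mex{} = 0
G(5) = mex{} = 0
G(6) = mex{} = 0
G(7) = mex{0} = 1
G(8) = mex{0} = 1
G(9) = mex{0,0} = 1
G(10) = mex{0,0} = 1
G(11) = mex{0,0} = 1
G(12) = mex{0,0} = 1
G(13) = mex{0,0} = 1
G(14) = mex{1,0} = 2
G(15) = mex{1,0} = 2
G(16) = mex{1,1} = 0
G(17) = mex{1,1} = 0
G(18) = mex{1,1} = 0
G(19) = mex{1,1} = 0
G(20) = mex{1,1} = 0
G(21) = mex{2,1} = 0
G_A(21) = 0.
Heap B, S = {6, 7, 8}:
n :  0  1  2  3  4  5  6  7  8  9 10 11 12 13 14 15 16 17 18 19 20 21 22
G :  0  0  0  0  0  0  1  1  1  1  1  1  2  2  0  0  0  0  0  0  1  1  1
G_B(22) = 1.
Heap C, S = {7, 8}:
G(0) = 0
G(1) = mex{} = 0
G(2) = mex{} = 0
G(3) = mex{} = 0
G(4) = mex{} = 0
G(5) = mex{} = 0
G(6) = mex{} = 0
G(7) = mex{0} = 1
G(8) = mex{0,0} = 1
G_C(8) = 1.
Combined Grundy value = 0 ⊕ 1 ⊕ 1 = 0.
A winning move leaves total XOR = 0, i.e. changes one component's Grundy value g to g ⊕ X where X is the current total.
Heap A: target g' = 0⊕0 = 0, but every legal move changes the Grundy value (mex property), so 0 moves.
Heap B: target g' = 1⊕0 = 1, but every legal move changes the Grundy value (mex property), so 0 moves.
Heap C: target g' = 1⊕0 = 1, but every legal move changes the Grundy value (mex property), so 0 moves.

0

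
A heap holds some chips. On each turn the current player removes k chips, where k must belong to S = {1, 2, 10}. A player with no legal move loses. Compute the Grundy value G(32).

n :  0  1  2  3  4  5  6  7  8  9 10 11 12 13 14 15 16 17 18 19 20 21 22 23 24 25 26 27 28 29 30 31 32
G :  0  1  2  0  1  2  0  1  2  0  1  2  0  1  2  0  1  2  0  1  2  0  1  2  0  1  2  0  1  2  0  1  2

2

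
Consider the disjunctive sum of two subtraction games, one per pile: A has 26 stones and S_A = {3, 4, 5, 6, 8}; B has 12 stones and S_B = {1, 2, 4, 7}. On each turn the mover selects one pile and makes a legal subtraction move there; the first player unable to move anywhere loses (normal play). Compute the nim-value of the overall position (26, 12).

1

Pile A, S = {3, 4, 5, 6, 8}:
n :  0  1  2  3  4  5  6  7  8  9 10 11 12 13 14 15 16 17 18 19 20 21 22 23 24 25 26
G :  0  0  0  1  1  1  2  2  2  3  3  0  0  0  1  1  1  2  2  2  3  3  0  0  0  1  1
G_A(26) = 1.
Pile B, S = {1, 2, 4, 7}:
G(0) = 0
G(1) = mex{0} = 1
G(2) = mex{1,0} = 2
G(3) = mex{2,1} = 0
G(4) = mex{0,2,0} = 1
G(5) = mex{1,0,1} = 2
G(6) = mex{2,1,2} = 0
G(7) = mex{0,2,0,0} = 1
G(8) = mex{1,0,1,1} = 2
G(9) = mex{2,1,2,2} = 0
G(10) = mex{0,2,0,0} = 1
G(11) = mex{1,0,1,1} = 2
G(12) = mex{2,1,2,2} = 0
G_B(12) = 0.
Combined Grundy value = 1 ⊕ 0 = 1.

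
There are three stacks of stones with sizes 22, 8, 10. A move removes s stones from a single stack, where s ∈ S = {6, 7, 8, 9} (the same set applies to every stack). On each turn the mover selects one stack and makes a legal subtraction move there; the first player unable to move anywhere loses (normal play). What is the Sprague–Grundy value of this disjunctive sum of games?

1

All stacks use S = {6, 7, 8, 9}:
n :  0  1  2  3  4  5  6  7  8  9 10 11 12 13 14 15 16 17 18 19 20 21 22
G :  0  0  0  0  0  0  1  1  1  1  1  1  2  2  2  0  0  0  0  0  0  1  1
Stack A: G(22) = 1.
Stack B: G(8) = 1.
Stack C: G(10) = 1.
Combined Grundy value = 1 ⊕ 1 ⊕ 1 = 1.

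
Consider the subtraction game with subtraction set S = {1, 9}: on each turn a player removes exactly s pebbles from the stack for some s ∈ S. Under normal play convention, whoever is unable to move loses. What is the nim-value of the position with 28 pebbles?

G(0) = 0
G(1) = mex{0} = 1
G(2) = mex{1} = 0
G(3) = mex{0} = 1
G(4) = mex{1} = 0
G(5) = mex{0} = 1
G(6) = mex{1} = 0
G(7) = mex{0} = 1
G(8) = mex{1} = 0
G(9) = mex{0,0} = 1
G(10) = mex{1,1} = 0
G(11) = mex{0,0} = 1
G(12) = mex{1,1} = 0
G(13) = mex{0,0} = 1
G(14) = mex{1,1} = 0
G(15) = mex{0,0} = 1
G(16) = mex{1,1} = 0
G(17) = mex{0,0} = 1
G(18) = mex{1,1} = 0
G(19) = mex{0,0} = 1
G(20) = mex{1,1} = 0
G(21) = mex{0,0} = 1
G(22) = mex{1,1} = 0
G(23) = mex{0,0} = 1
G(24) = mex{1,1} = 0
G(25) = mex{0,0} = 1
G(26) = mex{1,1} = 0
G(27) = mex{0,0} = 1
G(28) = mex{1,1} = 0

0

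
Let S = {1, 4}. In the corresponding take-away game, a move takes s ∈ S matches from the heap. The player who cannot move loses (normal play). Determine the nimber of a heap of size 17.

n :  0  1  2  3  4  5  6  7  8  9 10 11 12 13 14 15 16 17
G :  0  1  0  1  2  0  1  0  1  2  0  1  0  1  2  0  1  0

0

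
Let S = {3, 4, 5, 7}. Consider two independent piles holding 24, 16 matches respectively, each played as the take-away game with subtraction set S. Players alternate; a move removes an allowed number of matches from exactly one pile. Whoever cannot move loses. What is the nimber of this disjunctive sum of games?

3

All piles use S = {3, 4, 5, 7}:
G(0) = 0
G(1) = mex{} = 0
G(2) = mex{} = 0
G(3) = mex{0} = 1
G(4) = mex{0,0} = 1
G(5) = mex{0,0,0} = 1
G(6) = mex{1,0,0} = 2
G(7) = mex{1,1,0,0} = 2
G(8) = mex{1,1,1,0} = 2
G(9) = mex{2,1,1,0} = 3
G(10) = mex{2,2,1,1} = 0
G(11) = mex{2,2,2,1} = 0
G(12) = mex{3,2,2,1} = 0
G(13) = mex{0,3,2,2} = 1
G(14) = mex{0,0,3,2} = 1
G(15) = mex{0,0,0,2} = 1
G(16) = mex{1,0,0,3} = 2
G(17) = mex{1,1,0,0} = 2
G(18) = mex{1,1,1,0} = 2
G(19) = mex{2,1,1,0} = 3
G(20) = mex{2,2,1,1} = 0
G(21) = mex{2,2,2,1} = 0
G(22) = mex{3,2,2,1} = 0
G(23) = mex{0,3,2,2} = 1
G(24) = mex{0,0,3,2} = 1
Pile A: G(24) = 1.
Pile B: G(16) = 2.
Combined Grundy value = 1 ⊕ 2 = 3.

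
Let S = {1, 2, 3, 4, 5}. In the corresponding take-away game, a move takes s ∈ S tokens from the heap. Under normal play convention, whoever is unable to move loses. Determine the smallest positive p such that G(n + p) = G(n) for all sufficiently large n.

G(0) = 0
G(1) = mex{0} = 1
G(2) = mex{1,0} = 2
G(3) = mex{2,1,0} = 3
G(4) = mex{3,2,1,0} = 4
G(5) = mex{4,3,2,1,0} = 5
G(6) = mex{5,4,3,2,1} = 0
G(7) = mex{0,5,4,3,2} = 1
G(8) = mex{1,0,5,4,3} = 2
G(9) = mex{2,1,0,5,4} = 3
G(10) = mex{3,2,1,0,5} = 4
G(11) = mex{4,3,2,1,0} = 5
G(12) = mex{5,4,3,2,1} = 0
G(13) = mex{0,5,4,3,2} = 1
G(14) = mex{1,0,5,4,3} = 2
G(n+6) = G(n) holds for n = 0,…,4 (a full window of length max(S) = 5), so the sequence is purely periodic with period 6.

6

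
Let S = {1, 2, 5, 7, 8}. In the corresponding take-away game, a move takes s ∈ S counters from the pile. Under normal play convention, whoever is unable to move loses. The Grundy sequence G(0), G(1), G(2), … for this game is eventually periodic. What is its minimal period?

G(0) = 0
G(1) = mex{0} = 1
G(2) = mex{1,0} = 2
G(3) = mex{2,1} = 0
G(4) = mex{0,2} = 1
G(5) = mex{1,0,0} = 2
G(6) = mex{2,1,1} = 0
G(7) = mex{0,2,2,0} = 1
G(8) = mex{1,0,0,1,0} = 2
G(9) = mex{2,1,1,2,1} = 0
G(10) = mex{0,2,2,0,2} = 1
G(11) = mex{1,0,0,1,0} = 2
G(12) = mex{2,1,1,2,1} = 0
G(13) = mex{0,2,2,0,2} = 1
G(14) = mex{1,0,0,1,0} = 2
G(n+3) = G(n) holds for n = 0,…,7 (a full window of length max(S) = 8), so the sequence is purely periodic with period 3.

3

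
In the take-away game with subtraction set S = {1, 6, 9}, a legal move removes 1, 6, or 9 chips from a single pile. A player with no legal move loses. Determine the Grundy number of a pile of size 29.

n :  0  1  2  3  4  5  6  7  8  9 10 11 12 13 14 15 16 17 18 19 20 21 22 23 24 25 26 27 28 29
G :  0  1  0  1  0  1  2  0  1  2  3  2  0  1  0  1  2  0  1  0  1  2  0  1  0  1  2  0  1  0

0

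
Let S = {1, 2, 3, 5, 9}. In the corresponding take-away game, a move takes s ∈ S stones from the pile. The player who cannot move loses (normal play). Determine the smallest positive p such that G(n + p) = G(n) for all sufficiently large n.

G(0) = 0
G(1) = mex{0} = 1
G(2) = mex{1,0} = 2
G(3) = mex{2,1,0} = 3
G(4) = mex{3,2,1} = 0
G(5) = mex{0,3,2,0} = 1
G(6) = mex{1,0,3,1} = 2
G(7) = mex{2,1,0,2} = 3
G(8) = mex{3,2,1,3} = 0
G(9) = mex{0,3,2,0,0} = 1
G(10) = mex{1,0,3,1,1} = 2
G(11) = mex{2,1,0,2,2} = 3
G(12) = mex{3,2,1,3,3} = 0
G(13) = mex{0,3,2,0,0} = 1
G(14) = mex{1,0,3,1,1} = 2
G(n+4) = G(n) holds for n = 0,…,8 (a full window of length max(S) = 9), so the sequence is purely periodic with period 4.

4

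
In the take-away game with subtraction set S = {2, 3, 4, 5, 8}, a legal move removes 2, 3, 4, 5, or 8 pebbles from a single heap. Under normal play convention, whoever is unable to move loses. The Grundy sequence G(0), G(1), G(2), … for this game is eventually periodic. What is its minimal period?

13

n :  0  1  2  3  4  5  6  7  8  9 10 11 12 13 14 15 16 17 18 19 20 21 22 23 24 25 26 27
G :  0  0  1  1  2  2  3  0  4  1  5  2  3  0  0  1  1  2  2  3  0  4  1  5  2  3  0  0
G(n+13) = G(n) holds for n = 0,…,7 (a full window of length max(S) = 8), so the sequence is purely periodic with period 13.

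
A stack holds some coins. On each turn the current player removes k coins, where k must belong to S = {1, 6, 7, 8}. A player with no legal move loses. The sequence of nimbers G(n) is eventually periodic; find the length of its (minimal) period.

n :  0  1  2  3  4  5  6  7  8  9 10 11 12 13 14 15 16 17 18 19 20 21 22 23 24 25 26 27
G :  0  1  0  1  0  1  2  3  2  3  2  3  4  0  1  0  1  0  1  2  3  2  3  2  3  4  0  1
G(n+13) = G(n) holds for n = 0,…,7 (a full window of length max(S) = 8), so the sequence is purely periodic with period 13.

13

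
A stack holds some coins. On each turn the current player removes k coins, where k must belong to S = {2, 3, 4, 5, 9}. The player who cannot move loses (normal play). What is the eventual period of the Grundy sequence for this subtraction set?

7

G(0) = 0
G(1) = mex{} = 0
G(2) = mex{0} = 1
G(3) = mex{0,0} = 1
G(4) = mex{1,0,0} = 2
G(5) = mex{1,1,0,0} = 2
G(6) = mex{2,1,1,0} = 3
G(7) = mex{2,2,1,1} = 0
G(8) = mex{3,2,2,1} = 0
G(9) = mex{0,3,2,2,0} = 1
G(10) = mex{0,0,3,2,0} = 1
G(11) = mex{1,0,0,3,1} = 2
G(12) = mex{1,1,0,0,1} = 2
G(13) = mex{2,1,1,0,2} = 3
G(14) = mex{2,2,1,1,2} = 0
G(15) = mex{3,2,2,1,3} = 0
G(16) = mex{0,3,2,2,0} = 1
G(17) = mex{0,0,3,2,0} = 1
G(n+7) = G(n) holds for n = 0,…,8 (a full window of length max(S) = 9), so the sequence is purely periodic with period 7.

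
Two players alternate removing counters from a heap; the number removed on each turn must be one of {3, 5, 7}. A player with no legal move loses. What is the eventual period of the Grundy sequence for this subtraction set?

10

n :  0  1  2  3  4  5  6  7  8  9 10 11 12 13 14 15 16 17 18 19 20 21
G :  0  0  0  1  1  1  2  2  2  3  0  0  0  1  1  1  2  2  2  3  0  0
G(n+10) = G(n) holds for n = 0,…,6 (a full window of length max(S) = 7), so the sequence is purely periodic with period 10.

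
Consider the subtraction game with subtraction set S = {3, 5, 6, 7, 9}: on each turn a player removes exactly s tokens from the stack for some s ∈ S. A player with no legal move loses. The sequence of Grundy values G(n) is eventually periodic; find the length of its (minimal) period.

12

G(0) = 0
G(1) = mex{} = 0
G(2) = mex{} = 0
G(3) = mex{0} = 1
G(4) = mex{0} = 1
G(5) = mex{0,0} = 1
G(6) = mex{1,0,0} = 2
G(7) = mex{1,0,0,0} = 2
G(8) = mex{1,1,0,0} = 2
G(9) = mex{2,1,1,0,0} = 3
G(10) = mex{2,1,1,1,0} = 3
G(11) = mex{2,2,1,1,0} = 3
G(12) = mex{3,2,2,1,1} = 0
G(13) = mex{3,2,2,2,1} = 0
G(14) = mex{3,3,2,2,1} = 0
G(15) = mex{0,3,3,2,2} = 1
G(16) = mex{0,3,3,3,2} = 1
G(17) = mex{0,0,3,3,2} = 1
G(18) = mex{1,0,0,3,3} = 2
G(19) = mex{1,0,0,0,3} = 2
G(20) = mex{1,1,0,0,3} = 2
G(21) = mex{2,1,1,0,0} = 3
G(22) = mex{2,1,1,1,0} = 3
G(23) = mex{2,2,1,1,0} = 3
G(24) = mex{3,2,2,1,1} = 0
G(25) = mex{3,2,2,2,1} = 0
G(n+12) = G(n) holds for n = 0,…,8 (a full window of length max(S) = 9), so the sequence is purely periodic with period 12.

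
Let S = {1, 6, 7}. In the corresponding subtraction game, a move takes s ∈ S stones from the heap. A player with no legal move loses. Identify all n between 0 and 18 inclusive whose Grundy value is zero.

0, 2, 4, 12, 14, 16

n :  0  1  2  3  4  5  6  7  8  9 10 11 12 13 14 15 16 17 18
G :  0  1  0  1  0  1  2  3  2  3  2  3  0  1  0  1  0  1  2
P-positions are exactly the n with G(n) = 0.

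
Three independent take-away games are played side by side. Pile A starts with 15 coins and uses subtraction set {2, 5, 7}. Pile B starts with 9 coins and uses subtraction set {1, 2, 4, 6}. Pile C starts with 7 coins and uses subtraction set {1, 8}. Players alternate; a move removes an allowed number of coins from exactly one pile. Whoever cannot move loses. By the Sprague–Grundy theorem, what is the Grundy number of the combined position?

1

Pile A, S = {2, 5, 7}:
n :  0  1  2  3  4  5  6  7  8  9 10 11 12 13 14 15
G :  0  0  1  1  0  2  1  3  2  2  0  3  1  0  0  1
G_A(15) = 1.
Pile B, S = {1, 2, 4, 6}:
G(0) = 0
G(1) = mex{0} = 1
G(2) = mex{1,0} = 2
G(3) = mex{2,1} = 0
G(4) = mex{0,2,0} = 1
G(5) = mex{1,0,1} = 2
G(6) = mex{2,1,2,0} = 3
G(7) = mex{3,2,0,1} = 4
G(8) = mex{4,3,1,2} = 0
G(9) = mex{0,4,2,0} = 1
G_B(9) = 1.
Pile C, S = {1, 8}:
G(0) = 0
G(1) = mex{0} = 1
G(2) = mex{1} = 0
G(3) = mex{0} = 1
G(4) = mex{1} = 0
G(5) = mex{0} = 1
G(6) = mex{1} = 0
G(7) = mex{0} = 1
G_C(7) = 1.
Combined Grundy value = 1 ⊕ 1 ⊕ 1 = 1.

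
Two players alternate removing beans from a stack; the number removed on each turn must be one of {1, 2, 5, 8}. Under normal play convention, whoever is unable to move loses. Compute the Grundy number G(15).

n :  0  1  2  3  4  5  6  7  8  9 10 11 12 13 14 15
G :  0  1  2  0  1  2  0  1  2  0  1  2  0  1  2  0

0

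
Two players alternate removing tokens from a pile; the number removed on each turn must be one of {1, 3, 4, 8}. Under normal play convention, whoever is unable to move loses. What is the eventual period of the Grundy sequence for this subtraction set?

7

G(0) = 0
G(1) = mex{0} = 1
G(2) = mex{1} = 0
G(3) = mex{0,0} = 1
G(4) = mex{1,1,0} = 2
G(5) = mex{2,0,1} = 3
G(6) = mex{3,1,0} = 2
G(7) = mex{2,2,1} = 0
G(8) = mex{0,3,2,0} = 1
G(9) = mex{1,2,3,1} = 0
G(10) = mex{0,0,2,0} = 1
G(11) = mex{1,1,0,1} = 2
G(12) = mex{2,0,1,2} = 3
G(13) = mex{3,1,0,3} = 2
G(14) = mex{2,2,1,2} = 0
G(15) = mex{0,3,2,0} = 1
G(16) = mex{1,2,3,1} = 0
G(n+7) = G(n) holds for n = 0,…,7 (a full window of length max(S) = 8), so the sequence is purely periodic with period 7.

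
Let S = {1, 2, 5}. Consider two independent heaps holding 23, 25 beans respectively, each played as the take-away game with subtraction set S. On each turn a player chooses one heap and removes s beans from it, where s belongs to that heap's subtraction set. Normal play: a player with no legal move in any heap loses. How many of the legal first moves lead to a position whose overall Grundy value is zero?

3

All heaps use S = {1, 2, 5}:
G(0) = 0
G(1) = mex{0} = 1
G(2) = mex{1,0} = 2
G(3) = mex{2,1} = 0
G(4) = mex{0,2} = 1
G(5) = mex{1,0,0} = 2
G(6) = mex{2,1,1} = 0
G(7) = mex{0,2,2} = 1
G(8) = mex{1,0,0} = 2
G(9) = mex{2,1,1} = 0
G(10) = mex{0,2,2} = 1
G(11) = mex{1,0,0} = 2
G(12) = mex{2,1,1} = 0
G(13) = mex{0,2,2} = 1
G(14) = mex{1,0,0} = 2
G(15) = mex{2,1,1} = 0
G(16) = mex{0,2,2} = 1
G(17) = mex{1,0,0} = 2
G(18) = mex{2,1,1} = 0
G(19) = mex{0,2,2} = 1
G(20) = mex{1,0,0} = 2
G(21) = mex{2,1,1} = 0
G(22) = mex{0,2,2} = 1
G(23) = mex{1,0,0} = 2
G(24) = mex{2,1,1} = 0
G(25) = mex{0,2,2} = 1
Heap A: G(23) = 2.
Heap B: G(25) = 1.
Combined Grundy value = 2 ⊕ 1 = 3.
A winning move leaves total XOR = 0, i.e. changes one component's Grundy value g to g ⊕ X where X is the current total.
Heap A: need g' = 2⊕3 = 1. Options: 23−1→G=1, 23−2→G=0, 23−5→G=0. Hits: 1.
Heap B: need g' = 1⊕3 = 2. Options: 25−1→G=0, 25−2→G=2, 25−5→G=2. Hits: 2.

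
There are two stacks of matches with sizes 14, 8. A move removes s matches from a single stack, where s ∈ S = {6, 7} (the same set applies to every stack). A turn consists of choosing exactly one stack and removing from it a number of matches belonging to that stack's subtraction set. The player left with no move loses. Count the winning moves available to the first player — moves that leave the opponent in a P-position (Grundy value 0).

4

All stacks use S = {6, 7}:
G(0) = 0
G(1) = mex{} = 0
G(2) = mex{} = 0
G(3) = mex{} = 0
G(4) = mex{} = 0
G(5) = mex{} = 0
G(6) = mex{0} = 1
G(7) = mex{0,0} = 1
G(8) = mex{0,0} = 1
G(9) = mex{0,0} = 1
G(10) = mex{0,0} = 1
G(11) = mex{0,0} = 1
G(12) = mex{1,0} = 2
G(13) = mex{1,1} = 0
G(14) = mex{1,1} = 0
Stack A: G(14) = 0.
Stack B: G(8) = 1.
Combined Grundy value = 0 ⊕ 1 = 1.
A winning move leaves total XOR = 0, i.e. changes one component's Grundy value g to g ⊕ X where X is the current total.
Stack A: need g' = 0⊕1 = 1. Options: 14−6→G=1, 14−7→G=1. Hits: 2.
Stack B: need g' = 1⊕1 = 0. Options: 8−6→G=0, 8−7→G=0. Hits: 2.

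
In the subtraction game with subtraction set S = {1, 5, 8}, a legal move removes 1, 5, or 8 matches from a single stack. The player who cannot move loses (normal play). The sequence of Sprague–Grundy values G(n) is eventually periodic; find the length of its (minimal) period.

13

G(0) = 0
G(1) = mex{0} = 1
G(2) = mex{1} = 0
G(3) = mex{0} = 1
G(4) = mex{1} = 0
G(5) = mex{0,0} = 1
G(6) = mex{1,1} = 0
G(7) = mex{0,0} = 1
G(8) = mex{1,1,0} = 2
G(9) = mex{2,0,1} = 3
G(10) = mex{3,1,0} = 2
G(11) = mex{2,0,1} = 3
G(12) = mex{3,1,0} = 2
G(13) = mex{2,2,1} = 0
G(14) = mex{0,3,0} = 1
G(15) = mex{1,2,1} = 0
G(16) = mex{0,3,2} = 1
G(17) = mex{1,2,3} = 0
G(18) = mex{0,0,2} = 1
G(19) = mex{1,1,3} = 0
G(20) = mex{0,0,2} = 1
G(21) = mex{1,1,0} = 2
G(22) = mex{2,0,1} = 3
G(23) = mex{3,1,0} = 2
G(24) = mex{2,0,1} = 3
G(25) = mex{3,1,0} = 2
G(26) = mex{2,2,1} = 0
G(27) = mex{0,3,0} = 1
G(n+13) = G(n) holds for n = 0,…,7 (a full window of length max(S) = 8), so the sequence is purely periodic with period 13.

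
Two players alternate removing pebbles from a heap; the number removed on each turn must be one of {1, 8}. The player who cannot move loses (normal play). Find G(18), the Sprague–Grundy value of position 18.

0

G(0) = 0
G(1) = mex{0} = 1
G(2) = mex{1} = 0
G(3) = mex{0} = 1
G(4) = mex{1} = 0
G(5) = mex{0} = 1
G(6) = mex{1} = 0
G(7) = mex{0} = 1
G(8) = mex{1,0} = 2
G(9) = mex{2,1} = 0
G(10) = mex{0,0} = 1
G(11) = mex{1,1} = 0
G(12) = mex{0,0} = 1
G(13) = mex{1,1} = 0
G(14) = mex{0,0} = 1
G(15) = mex{1,1} = 0
G(16) = mex{0,2} = 1
G(17) = mex{1,0} = 2
G(18) = mex{2,1} = 0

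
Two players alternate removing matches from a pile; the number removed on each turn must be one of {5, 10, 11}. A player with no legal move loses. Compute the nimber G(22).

1

G(0) = 0
G(1) = mex{} = 0
G(2) = mex{} = 0
G(3) = mex{} = 0
G(4) = mex{} = 0
G(5) = mex{0} = 1
G(6) = mex{0} = 1
G(7) = mex{0} = 1
G(8) = mex{0} = 1
G(9) = mex{0} = 1
G(10) = mex{1,0} = 2
G(11) = mex{1,0,0} = 2
G(12) = mex{1,0,0} = 2
G(13) = mex{1,0,0} = 2
G(14) = mex{1,0,0} = 2
G(15) = mex{2,1,0} = 3
G(16) = mex{2,1,1} = 0
G(17) = mex{2,1,1} = 0
G(18) = mex{2,1,1} = 0
G(19) = mex{2,1,1} = 0
G(20) = mex{3,2,1} = 0
G(21) = mex{0,2,2} = 1
G(22) = mex{0,2,2} = 1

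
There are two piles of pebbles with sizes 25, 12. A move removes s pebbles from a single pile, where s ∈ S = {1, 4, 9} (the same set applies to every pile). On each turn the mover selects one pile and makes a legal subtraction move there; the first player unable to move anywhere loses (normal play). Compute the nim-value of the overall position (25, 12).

0

All piles use S = {1, 4, 9}:
G(0) = 0
G(1) = mex{0} = 1
G(2) = mex{1} = 0
G(3) = mex{0} = 1
G(4) = mex{1,0} = 2
G(5) = mex{2,1} = 0
G(6) = mex{0,0} = 1
G(7) = mex{1,1} = 0
G(8) = mex{0,2} = 1
G(9) = mex{1,0,0} = 2
G(10) = mex{2,1,1} = 0
G(11) = mex{0,0,0} = 1
G(12) = mex{1,1,1} = 0
G(13) = mex{0,2,2} = 1
G(14) = mex{1,0,0} = 2
G(15) = mex{2,1,1} = 0
G(16) = mex{0,0,0} = 1
G(17) = mex{1,1,1} = 0
G(18) = mex{0,2,2} = 1
G(19) = mex{1,0,0} = 2
G(20) = mex{2,1,1} = 0
G(21) = mex{0,0,0} = 1
G(22) = mex{1,1,1} = 0
G(23) = mex{0,2,2} = 1
G(24) = mex{1,0,0} = 2
G(25) = mex{2,1,1} = 0
Pile A: G(25) = 0.
Pile B: G(12) = 0.
Combined Grundy value = 0 ⊕ 0 = 0.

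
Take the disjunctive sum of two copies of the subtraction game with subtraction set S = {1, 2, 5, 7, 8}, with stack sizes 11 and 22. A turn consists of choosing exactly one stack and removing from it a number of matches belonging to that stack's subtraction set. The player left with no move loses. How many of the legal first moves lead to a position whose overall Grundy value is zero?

5

All stacks use S = {1, 2, 5, 7, 8}:
G(0) = 0
G(1) = mex{0} = 1
G(2) = mex{1,0} = 2
G(3) = mex{2,1} = 0
G(4) = mex{0,2} = 1
G(5) = mex{1,0,0} = 2
G(6) = mex{2,1,1} = 0
G(7) = mex{0,2,2,0} = 1
G(8) = mex{1,0,0,1,0} = 2
G(9) = mex{2,1,1,2,1} = 0
G(10) = mex{0,2,2,0,2} = 1
G(11) = mex{1,0,0,1,0} = 2
G(12) = mex{2,1,1,2,1} = 0
G(13) = mex{0,2,2,0,2} = 1
G(14) = mex{1,0,0,1,0} = 2
G(15) = mex{2,1,1,2,1} = 0
G(16) = mex{0,2,2,0,2} = 1
G(17) = mex{1,0,0,1,0} = 2
G(18) = mex{2,1,1,2,1} = 0
G(19) = mex{0,2,2,0,2} = 1
G(20) = mex{1,0,0,1,0} = 2
G(21) = mex{2,1,1,2,1} = 0
G(22) = mex{0,2,2,0,2} = 1
Stack A: G(11) = 2.
Stack B: G(22) = 1.
Combined Grundy value = 2 ⊕ 1 = 3.
A winning move leaves total XOR = 0, i.e. changes one component's Grundy value g to g ⊕ X where X is the current total.
Stack A: need g' = 2⊕3 = 1. Options: 11−1→G=1, 11−2→G=0, 11−5→G=0, 11−7→G=1, 11−8→G=0. Hits: 2.
Stack B: need g' = 1⊕3 = 2. Options: 22−1→G=0, 22−2→G=2, 22−5→G=2, 22−7→G=0, 22−8→G=2. Hits: 3.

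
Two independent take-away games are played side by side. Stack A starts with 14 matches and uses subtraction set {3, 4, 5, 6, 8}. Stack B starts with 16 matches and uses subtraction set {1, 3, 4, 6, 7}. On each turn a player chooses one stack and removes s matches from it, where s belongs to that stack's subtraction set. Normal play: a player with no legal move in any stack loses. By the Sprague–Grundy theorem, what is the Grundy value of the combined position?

Stack A, S = {3, 4, 5, 6, 8}:
n :  0  1  2  3  4  5  6  7  8  9 10 11 12 13 14
G :  0  0  0  1  1  1  2  2  2  3  3  0  0  0  1
G_A(14) = 1.
Stack B, S = {1, 3, 4, 6, 7}:
n :  0  1  2  3  4  5  6  7  8  9 10 11 12 13 14 15 16
G :  0  1  0  1  2  3  2  3  4  5  0  1  0  1  2  3  2
G_B(16) = 2.
Combined Grundy value = 1 ⊕ 2 = 3.

3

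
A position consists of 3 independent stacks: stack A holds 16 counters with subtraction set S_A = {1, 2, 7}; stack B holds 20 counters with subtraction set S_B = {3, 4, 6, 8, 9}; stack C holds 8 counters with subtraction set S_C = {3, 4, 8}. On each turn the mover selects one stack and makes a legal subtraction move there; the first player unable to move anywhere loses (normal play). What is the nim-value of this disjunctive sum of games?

1

Stack A, S = {1, 2, 7}:
n :  0  1  2  3  4  5  6  7  8  9 10 11 12 13 14 15 16
G :  0  1  2  0  1  2  0  1  2  0  1  2  0  1  2  0  1
G_A(16) = 1.
Stack B, S = {3, 4, 6, 8, 9}:
G(0) = 0
G(1) = mex{} = 0
G(2) = mex{} = 0
G(3) = mex{0} = 1
G(4) = mex{0,0} = 1
G(5) = mex{0,0} = 1
G(6) = mex{1,0,0} = 2
G(7) = mex{1,1,0} = 2
G(8) = mex{1,1,0,0} = 2
G(9) = mex{2,1,1,0,0} = 3
G(10) = mex{2,2,1,0,0} = 3
G(11) = mex{2,2,1,1,0} = 3
G(12) = mex{3,2,2,1,1} = 0
G(13) = mex{3,3,2,1,1} = 0
G(14) = mex{3,3,2,2,1} = 0
G(15) = mex{0,3,3,2,2} = 1
G(16) = mex{0,0,3,2,2} = 1
G(17) = mex{0,0,3,3,2} = 1
G(18) = mex{1,0,0,3,3} = 2
G(19) = mex{1,1,0,3,3} = 2
G(20) = mex{1,1,0,0,3} = 2
G_B(20) = 2.
Stack C, S = {3, 4, 8}:
n : 0 1 2 3 4 5 6 7 8
G : 0 0 0 1 1 1 2 0 2
G_C(8) = 2.
Combined Grundy value = 1 ⊕ 2 ⊕ 2 = 1.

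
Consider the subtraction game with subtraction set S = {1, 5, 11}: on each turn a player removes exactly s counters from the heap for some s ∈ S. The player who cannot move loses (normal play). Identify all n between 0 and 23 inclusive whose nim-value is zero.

0, 2, 4, 6, 8, 10, 12, 14, 16, 18, 20, 22

G(0) = 0
G(1) = mex{0} = 1
G(2) = mex{1} = 0
G(3) = mex{0} = 1
G(4) = mex{1} = 0
G(5) = mex{0,0} = 1
G(6) = mex{1,1} = 0
G(7) = mex{0,0} = 1
G(8) = mex{1,1} = 0
G(9) = mex{0,0} = 1
G(10) = mex{1,1} = 0
G(11) = mex{0,0,0} = 1
G(12) = mex{1,1,1} = 0
G(13) = mex{0,0,0} = 1
G(14) = mex{1,1,1} = 0
G(15) = mex{0,0,0} = 1
G(16) = mex{1,1,1} = 0
G(17) = mex{0,0,0} = 1
G(18) = mex{1,1,1} = 0
G(19) = mex{0,0,0} = 1
G(20) = mex{1,1,1} = 0
G(21) = mex{0,0,0} = 1
G(22) = mex{1,1,1} = 0
G(23) = mex{0,0,0} = 1
P-positions are exactly the n with G(n) = 0.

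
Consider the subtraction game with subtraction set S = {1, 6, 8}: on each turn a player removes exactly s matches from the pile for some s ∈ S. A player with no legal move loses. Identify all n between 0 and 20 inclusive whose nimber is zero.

0, 2, 4, 7, 9, 11, 14, 16, 18

G(0) = 0
G(1) = mex{0} = 1
G(2) = mex{1} = 0
G(3) = mex{0} = 1
G(4) = mex{1} = 0
G(5) = mex{0} = 1
G(6) = mex{1,0} = 2
G(7) = mex{2,1} = 0
G(8) = mex{0,0,0} = 1
G(9) = mex{1,1,1} = 0
G(10) = mex{0,0,0} = 1
G(11) = mex{1,1,1} = 0
G(12) = mex{0,2,0} = 1
G(13) = mex{1,0,1} = 2
G(14) = mex{2,1,2} = 0
G(15) = mex{0,0,0} = 1
G(16) = mex{1,1,1} = 0
G(17) = mex{0,0,0} = 1
G(18) = mex{1,1,1} = 0
G(19) = mex{0,2,0} = 1
G(20) = mex{1,0,1} = 2
P-positions are exactly the n with G(n) = 0.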